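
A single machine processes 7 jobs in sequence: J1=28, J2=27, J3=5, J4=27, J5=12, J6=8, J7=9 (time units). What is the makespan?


Sequential makespan: sum all processing times
= 28 + 27 + 5 + 27 + 12 + 8 + 9
= 116 time units


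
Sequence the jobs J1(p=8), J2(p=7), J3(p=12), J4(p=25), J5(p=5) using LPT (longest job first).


LPT: sort by longest processing time first
  J4: p=25
  J3: p=12
  J1: p=8
  J2: p=7
  J5: p=5
Order: J4 → J3 → J1 → J2 → J5


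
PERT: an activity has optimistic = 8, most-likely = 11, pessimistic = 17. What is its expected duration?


te = (o + 4m + p) / 6
= (8 + 4×11 + 17) / 6
= (8 + 44 + 17) / 6
= 69 / 6
= 11.50


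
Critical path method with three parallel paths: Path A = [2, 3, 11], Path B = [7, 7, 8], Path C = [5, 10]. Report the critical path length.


Path A: 2 + 3 + 11 = 16
Path B: 7 + 7 + 8 = 22
Path C: 5 + 10 = 15
Critical path = longest = max(16, 22, 15)
= 22 (Path B)


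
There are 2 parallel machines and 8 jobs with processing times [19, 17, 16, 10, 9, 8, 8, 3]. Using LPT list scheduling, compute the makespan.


Jobs (LPT sorted): [19, 17, 16, 10, 9, 8, 8, 3]
Machines: 2
  J=19 → Machine 1 (load: 0+19=19)
  J=17 → Machine 2 (load: 0+17=17)
  J=16 → Machine 2 (load: 17+16=33)
  J=10 → Machine 1 (load: 19+10=29)
  J=9 → Machine 1 (load: 29+9=38)
  J=8 → Machine 2 (load: 33+8=41)
  J=8 → Machine 1 (load: 38+8=46)
  J=3 → Machine 2 (load: 41+3=44)
Machine loads: [46, 44]
Makespan = max = 46 time units


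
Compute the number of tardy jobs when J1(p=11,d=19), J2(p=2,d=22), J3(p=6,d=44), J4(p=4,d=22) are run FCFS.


Completion vs due date:
  J1: C=11, d=19 → on time
  J2: C=13, d=22 → on time
  J3: C=19, d=44 → on time
  J4: C=23, d=22 → TARDY
Tardy jobs: J4
Count = 1


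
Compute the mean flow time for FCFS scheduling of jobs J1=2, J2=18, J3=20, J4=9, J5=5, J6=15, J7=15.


Completion times:
  J1: completes at 2
  J2: completes at 20
  J3: completes at 40
  J4: completes at 49
  J5: completes at 54
  J6: completes at 69
  J7: completes at 84
Sum = 318
Average = 318/7
= 45.43


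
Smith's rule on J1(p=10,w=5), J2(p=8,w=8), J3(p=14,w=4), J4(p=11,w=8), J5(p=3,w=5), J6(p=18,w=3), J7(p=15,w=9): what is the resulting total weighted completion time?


WSPT order (by p/w): J5 → J2 → J4 → J7 → J1 → J3 → J6
  J5: C=3, w·C=5×3=15
  J2: C=11, w·C=8×11=88
  J4: C=22, w·C=8×22=176
  J7: C=37, w·C=9×37=333
  J1: C=47, w·C=5×47=235
  J3: C=61, w·C=4×61=244
  J6: C=79, w·C=3×79=237
Σ w·C = 1328
= 1328


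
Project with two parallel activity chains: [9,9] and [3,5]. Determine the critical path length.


Path A: 9 + 9 = 18
Path B: 3 + 5 = 8
Critical path = longest = max(18, 8)
= 18 (Path A)


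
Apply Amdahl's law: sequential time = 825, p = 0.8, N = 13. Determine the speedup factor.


Amdahl's law: T_p = T × ((1-p) + p/N)
= 825 × ((1-0.8) + 0.8/13)
= 825 × (0.20 + 0.0615)
= 825 × 0.2615
= 215.77
Speedup = 825/215.77
= 3.82×


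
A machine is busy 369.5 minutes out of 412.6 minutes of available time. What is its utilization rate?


Utilization = busy / total × 100
= 369.5 / 412.6 × 100
= 89.6%


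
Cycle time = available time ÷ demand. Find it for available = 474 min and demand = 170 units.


Cycle time = available time / demand
= 474 / 170
= 2.79 min/unit


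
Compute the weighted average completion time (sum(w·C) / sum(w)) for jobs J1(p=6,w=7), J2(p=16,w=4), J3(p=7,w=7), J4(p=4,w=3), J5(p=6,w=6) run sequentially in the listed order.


Completion times:
  J1: C=6, w×C=7×6=42
  J2: C=22, w×C=4×22=88
  J3: C=29, w×C=7×29=203
  J4: C=33, w×C=3×33=99
  J5: C=39, w×C=6×39=234
Sum w×C = 666
Sum w = 27
Weighted avg = 666/27
= 24.67


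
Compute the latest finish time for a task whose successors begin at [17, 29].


LF = min of all successor start times
Successors start at: [17, 29]
LF = min(17, 29)
= 17


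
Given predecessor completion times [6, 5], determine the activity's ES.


ES = max of all predecessor completion times
Predecessors: [6, 5]
ES = max(6, 5)
= 6


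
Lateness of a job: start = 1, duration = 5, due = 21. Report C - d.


Completion = 1 + 5 = 6
Lateness = C - d = 6 - 21
= -15


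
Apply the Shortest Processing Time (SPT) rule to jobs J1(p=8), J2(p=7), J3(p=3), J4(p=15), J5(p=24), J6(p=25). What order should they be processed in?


SPT: sort by shortest processing time
  J3: p=3
  J2: p=7
  J1: p=8
  J4: p=15
  J5: p=24
  J6: p=25
Order: J3 → J2 → J1 → J4 → J5 → J6


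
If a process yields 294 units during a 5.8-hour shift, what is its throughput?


Throughput = units / time
= 294 / 5.8
= 50.7 units/hour


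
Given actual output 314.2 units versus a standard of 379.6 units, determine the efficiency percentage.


Efficiency = (actual / standard) × 100
= (314.2 / 379.6) × 100
= 82.8%


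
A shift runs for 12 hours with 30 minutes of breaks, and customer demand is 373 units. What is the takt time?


Available = 12×60 - 30 = 690 min
Takt time = 690 / 373
= 1.85 min/unit


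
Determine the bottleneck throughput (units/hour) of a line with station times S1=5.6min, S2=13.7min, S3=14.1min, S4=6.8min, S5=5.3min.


Bottleneck = longest station time
Station times: [5.6, 13.7, 14.1, 6.8, 5.3]
Max = 14.1 min
Rate = 60 / 14.1
= 4.26 units/hour (bottleneck: 14.1min)


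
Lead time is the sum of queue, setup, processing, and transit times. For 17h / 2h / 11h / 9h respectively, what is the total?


Lead time = queue + setup + processing + transit
= 17 + 2 + 11 + 9
= 39 hours


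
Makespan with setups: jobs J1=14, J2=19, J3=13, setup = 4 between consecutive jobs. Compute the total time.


Makespan = Σ processing + (n-1) × setup
= (14 + 19 + 13) + (3-1)×4
= 46 + 8
= 54 time units


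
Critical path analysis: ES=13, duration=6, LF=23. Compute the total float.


EF = ES + duration = 13 + 6 = 19
LS = LF - duration = 23 - 6 = 17
Total Float = LF - EF = 23 - 19
(or LS - ES = 17 - 13)
= 4


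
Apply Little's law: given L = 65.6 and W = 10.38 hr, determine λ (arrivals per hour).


Little's law: L = λW → λ = L / W
= 65.6 / 10.38
= 6.32 per hour


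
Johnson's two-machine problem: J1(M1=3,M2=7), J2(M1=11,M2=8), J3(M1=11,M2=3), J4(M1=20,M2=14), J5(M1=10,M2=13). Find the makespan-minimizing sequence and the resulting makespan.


Johnson's rule:
Group 1 (M1≤M2, sort by M1): ['J1', 'J5']
Group 2 (M1>M2, sort desc M2): ['J4', 'J2', 'J3']
Sequence: J1 → J5 → J4 → J2 → J3
Makespan calculation:
  J1: M1 done=3, M2 done=10
  J5: M1 done=13, M2 done=26
  J4: M1 done=33, M2 done=47
  J2: M1 done=44, M2 done=55
  J3: M1 done=55, M2 done=58
= Sequence: J1 → J5 → J4 → J2 → J3, Makespan: 58


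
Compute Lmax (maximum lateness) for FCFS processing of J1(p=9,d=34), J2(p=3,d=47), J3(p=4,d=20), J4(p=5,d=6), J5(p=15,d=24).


Lateness per job (L = C - d):
  J1: C=9, d=34, L=-25
  J2: C=12, d=47, L=-35
  J3: C=16, d=20, L=-4
  J4: C=21, d=6, L=15
  J5: C=36, d=24, L=12
Lmax = max(-25, -35, -4, 15, 12)
= 15


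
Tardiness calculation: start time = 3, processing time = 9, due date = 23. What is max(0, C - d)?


Completion = start + processing = 3 + 9 = 12
Tardiness = max(0, C - d) = max(0, 12 - 23)
= max(0, -11)
= 0


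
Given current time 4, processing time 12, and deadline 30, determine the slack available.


Slack = due - current_time - processing
= 30 - 4 - 12
= 14


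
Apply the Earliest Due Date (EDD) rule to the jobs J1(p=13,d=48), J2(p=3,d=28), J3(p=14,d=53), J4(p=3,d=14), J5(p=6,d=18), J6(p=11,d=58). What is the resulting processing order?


EDD: sort by earliest due date
  J4: d=14, p=3
  J5: d=18, p=6
  J2: d=28, p=3
  J1: d=48, p=13
  J3: d=53, p=14
  J6: d=58, p=11
Order: J4 → J5 → J2 → J1 → J3 → J6


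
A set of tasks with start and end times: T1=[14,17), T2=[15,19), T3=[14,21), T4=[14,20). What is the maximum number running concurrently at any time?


Check each time point for overlaps:
  t=15: 4 tasks active (T1, T2, T3, T4)
Max concurrent = 4


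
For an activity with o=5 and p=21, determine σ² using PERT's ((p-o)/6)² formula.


σ² = ((p - o) / 6)² = (p - o)² / 36
= (21 - 5)² / 36
= 16² / 36
= 256 / 36
= 7.1111


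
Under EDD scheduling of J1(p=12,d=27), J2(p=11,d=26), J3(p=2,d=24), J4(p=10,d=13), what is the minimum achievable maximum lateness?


EDD order: J4 → J3 → J2 → J1
Completion and lateness:
  J4: C=10, d=13, L=10-13=-3
  J3: C=12, d=24, L=12-24=-12
  J2: C=23, d=26, L=23-26=-3
  J1: C=35, d=27, L=35-27=8
Lmax = max(-3, -12, -3, 8)
= 8


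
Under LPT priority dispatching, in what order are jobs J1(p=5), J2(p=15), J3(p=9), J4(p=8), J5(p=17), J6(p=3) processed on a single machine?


LPT: sort by longest processing time first
  J5: p=17
  J2: p=15
  J3: p=9
  J4: p=8
  J1: p=5
  J6: p=3
Order: J5 → J2 → J3 → J4 → J1 → J6


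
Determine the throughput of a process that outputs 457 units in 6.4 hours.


Throughput = units / time
= 457 / 6.4
= 71.4 units/hour


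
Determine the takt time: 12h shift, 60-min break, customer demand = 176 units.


Available = 12×60 - 60 = 660 min
Takt time = 660 / 176
= 3.75 min/unit


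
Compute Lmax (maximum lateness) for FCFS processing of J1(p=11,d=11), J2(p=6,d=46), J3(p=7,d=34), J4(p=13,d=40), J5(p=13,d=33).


Lateness per job (L = C - d):
  J1: C=11, d=11, L=0
  J2: C=17, d=46, L=-29
  J3: C=24, d=34, L=-10
  J4: C=37, d=40, L=-3
  J5: C=50, d=33, L=17
Lmax = max(0, -29, -10, -3, 17)
= 17


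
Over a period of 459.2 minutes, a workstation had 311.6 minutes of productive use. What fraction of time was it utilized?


Utilization = busy / total × 100
= 311.6 / 459.2 × 100
= 67.9%


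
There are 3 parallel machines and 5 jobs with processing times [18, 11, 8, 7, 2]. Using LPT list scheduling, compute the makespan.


Jobs (LPT sorted): [18, 11, 8, 7, 2]
Machines: 3
  J=18 → Machine 1 (load: 0+18=18)
  J=11 → Machine 2 (load: 0+11=11)
  J=8 → Machine 3 (load: 0+8=8)
  J=7 → Machine 3 (load: 8+7=15)
  J=2 → Machine 2 (load: 11+2=13)
Machine loads: [18, 13, 15]
Makespan = max = 18 time units


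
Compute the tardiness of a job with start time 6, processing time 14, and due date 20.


Completion = start + processing = 6 + 14 = 20
Tardiness = max(0, C - d) = max(0, 20 - 20)
= max(0, 0)
= 0


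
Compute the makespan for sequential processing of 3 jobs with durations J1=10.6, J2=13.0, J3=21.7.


Sequential makespan: sum all processing times
= 10.6 + 13.0 + 21.7
= 45.3 time units


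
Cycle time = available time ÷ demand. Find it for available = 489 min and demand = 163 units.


Cycle time = available time / demand
= 489 / 163
= 3.00 min/unit


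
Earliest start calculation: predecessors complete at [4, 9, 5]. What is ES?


ES = max of all predecessor completion times
Predecessors: [4, 9, 5]
ES = max(4, 9, 5)
= 9


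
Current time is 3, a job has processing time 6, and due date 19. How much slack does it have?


Slack = due - current_time - processing
= 19 - 3 - 6
= 10


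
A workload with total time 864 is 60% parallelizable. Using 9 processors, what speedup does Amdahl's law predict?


Amdahl's law: T_p = T × ((1-p) + p/N)
= 864 × ((1-0.6) + 0.6/9)
= 864 × (0.40 + 0.0667)
= 864 × 0.4667
= 403.20
Speedup = 864/403.20
= 2.14×


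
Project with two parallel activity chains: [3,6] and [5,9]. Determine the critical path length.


Path A: 3 + 6 = 9
Path B: 5 + 9 = 14
Critical path = longest = max(9, 14)
= 14 (Path B)


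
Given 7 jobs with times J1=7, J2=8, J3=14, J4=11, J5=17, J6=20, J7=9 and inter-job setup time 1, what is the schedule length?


Makespan = Σ processing + (n-1) × setup
= (7 + 8 + 14 + 11 + 17 + 20 + 9) + (7-1)×1
= 86 + 6
= 92 time units


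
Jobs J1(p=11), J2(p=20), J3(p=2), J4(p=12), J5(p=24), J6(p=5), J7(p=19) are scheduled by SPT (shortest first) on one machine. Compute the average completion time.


SPT order: J3 → J6 → J1 → J4 → J7 → J2 → J5
Completion times:
  J3: C=2
  J6: C=7
  J1: C=18
  J4: C=30
  J7: C=49
  J2: C=69
  J5: C=93
Sum = 268, n = 7
Mean flow = 268/7
= 38.29


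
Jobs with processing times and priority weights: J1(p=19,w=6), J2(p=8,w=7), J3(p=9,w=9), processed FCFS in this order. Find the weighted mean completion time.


Completion times:
  J1: C=19, w×C=6×19=114
  J2: C=27, w×C=7×27=189
  J3: C=36, w×C=9×36=324
Sum w×C = 627
Sum w = 22
Weighted avg = 627/22
= 28.50


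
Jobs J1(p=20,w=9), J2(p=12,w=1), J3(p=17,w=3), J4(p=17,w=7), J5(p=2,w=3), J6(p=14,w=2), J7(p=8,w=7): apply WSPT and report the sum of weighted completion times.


WSPT order (by p/w): J5 → J7 → J1 → J4 → J3 → J6 → J2
  J5: C=2, w·C=3×2=6
  J7: C=10, w·C=7×10=70
  J1: C=30, w·C=9×30=270
  J4: C=47, w·C=7×47=329
  J3: C=64, w·C=3×64=192
  J6: C=78, w·C=2×78=156
  J2: C=90, w·C=1×90=90
Σ w·C = 1113
= 1113


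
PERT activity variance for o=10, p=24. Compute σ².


σ² = ((p - o) / 6)² = (p - o)² / 36
= (24 - 10)² / 36
= 14² / 36
= 196 / 36
= 5.4444


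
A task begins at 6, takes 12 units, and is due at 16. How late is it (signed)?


Completion = 6 + 12 = 18
Lateness = C - d = 18 - 16
= 2


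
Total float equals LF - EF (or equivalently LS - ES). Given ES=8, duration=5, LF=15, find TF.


EF = ES + duration = 8 + 5 = 13
LS = LF - duration = 15 - 5 = 10
Total Float = LF - EF = 15 - 13
(or LS - ES = 10 - 8)
= 2


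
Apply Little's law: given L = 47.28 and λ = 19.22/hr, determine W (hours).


Little's law: L = λW → W = L / λ
= 47.28 / 19.22
= 2.46 hours


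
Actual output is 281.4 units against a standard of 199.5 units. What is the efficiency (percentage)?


Efficiency = (actual / standard) × 100
= (281.4 / 199.5) × 100
= 141.1%


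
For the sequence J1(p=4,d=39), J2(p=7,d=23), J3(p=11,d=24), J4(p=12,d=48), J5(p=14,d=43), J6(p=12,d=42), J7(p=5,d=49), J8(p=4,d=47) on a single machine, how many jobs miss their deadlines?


Completion vs due date:
  J1: C=4, d=39 → on time
  J2: C=11, d=23 → on time
  J3: C=22, d=24 → on time
  J4: C=34, d=48 → on time
  J5: C=48, d=43 → TARDY
  J6: C=60, d=42 → TARDY
  J7: C=65, d=49 → TARDY
  J8: C=69, d=47 → TARDY
Tardy jobs: J5, J6, J7, J8
Count = 4


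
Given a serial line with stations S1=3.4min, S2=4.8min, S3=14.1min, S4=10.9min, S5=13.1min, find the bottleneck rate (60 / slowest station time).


Bottleneck = longest station time
Station times: [3.4, 4.8, 14.1, 10.9, 13.1]
Max = 14.1 min
Rate = 60 / 14.1
= 4.26 units/hour (bottleneck: 14.1min)


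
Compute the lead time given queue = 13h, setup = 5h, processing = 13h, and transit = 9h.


Lead time = queue + setup + processing + transit
= 13 + 5 + 13 + 9
= 40 hours


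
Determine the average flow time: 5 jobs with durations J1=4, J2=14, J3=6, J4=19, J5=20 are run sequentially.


Completion times:
  J1: completes at 4
  J2: completes at 18
  J3: completes at 24
  J4: completes at 43
  J5: completes at 63
Sum = 152
Average = 152/5
= 30.40


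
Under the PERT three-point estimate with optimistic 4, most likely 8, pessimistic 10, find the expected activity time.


te = (o + 4m + p) / 6
= (4 + 4×8 + 10) / 6
= (4 + 32 + 10) / 6
= 46 / 6
= 7.67


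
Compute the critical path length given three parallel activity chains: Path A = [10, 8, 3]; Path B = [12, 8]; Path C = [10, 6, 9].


Path A: 10 + 8 + 3 = 21
Path B: 12 + 8 = 20
Path C: 10 + 6 + 9 = 25
Critical path = longest = max(21, 20, 25)
= 25 (Path C)


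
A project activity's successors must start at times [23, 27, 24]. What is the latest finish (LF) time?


LF = min of all successor start times
Successors start at: [23, 27, 24]
LF = min(23, 27, 24)
= 23


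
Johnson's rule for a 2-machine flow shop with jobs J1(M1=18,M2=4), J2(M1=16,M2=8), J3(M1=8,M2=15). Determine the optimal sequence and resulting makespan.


Johnson's rule:
Group 1 (M1≤M2, sort by M1): ['J3']
Group 2 (M1>M2, sort desc M2): ['J2', 'J1']
Sequence: J3 → J2 → J1
Makespan calculation:
  J3: M1 done=8, M2 done=23
  J2: M1 done=24, M2 done=32
  J1: M1 done=42, M2 done=46
= Sequence: J3 → J2 → J1, Makespan: 46


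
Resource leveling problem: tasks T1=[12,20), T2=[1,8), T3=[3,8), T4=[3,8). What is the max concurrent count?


Check each time point for overlaps:
  t=3: 3 tasks active (T2, T3, T4)
Max concurrent = 3


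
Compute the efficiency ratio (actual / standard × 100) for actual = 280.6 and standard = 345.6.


Efficiency = (actual / standard) × 100
= (280.6 / 345.6) × 100
= 81.2%


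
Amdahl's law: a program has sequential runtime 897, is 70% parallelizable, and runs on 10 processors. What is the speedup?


Amdahl's law: T_p = T × ((1-p) + p/N)
= 897 × ((1-0.7) + 0.7/10)
= 897 × (0.30 + 0.0700)
= 897 × 0.3700
= 331.89
Speedup = 897/331.89
= 2.70×


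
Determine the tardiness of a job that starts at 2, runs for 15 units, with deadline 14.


Completion = start + processing = 2 + 15 = 17
Tardiness = max(0, C - d) = max(0, 17 - 14)
= max(0, 3)
= 3


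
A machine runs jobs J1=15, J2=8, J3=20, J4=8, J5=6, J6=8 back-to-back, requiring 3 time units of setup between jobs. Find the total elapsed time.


Makespan = Σ processing + (n-1) × setup
= (15 + 8 + 20 + 8 + 6 + 8) + (6-1)×3
= 65 + 15
= 80 time units


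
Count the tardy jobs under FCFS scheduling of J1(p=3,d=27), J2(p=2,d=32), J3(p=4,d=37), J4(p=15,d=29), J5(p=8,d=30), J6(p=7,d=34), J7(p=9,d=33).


Completion vs due date:
  J1: C=3, d=27 → on time
  J2: C=5, d=32 → on time
  J3: C=9, d=37 → on time
  J4: C=24, d=29 → on time
  J5: C=32, d=30 → TARDY
  J6: C=39, d=34 → TARDY
  J7: C=48, d=33 → TARDY
Tardy jobs: J5, J6, J7
Count = 3


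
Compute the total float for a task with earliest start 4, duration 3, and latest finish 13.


EF = ES + duration = 4 + 3 = 7
LS = LF - duration = 13 - 3 = 10
Total Float = LF - EF = 13 - 7
(or LS - ES = 10 - 4)
= 6


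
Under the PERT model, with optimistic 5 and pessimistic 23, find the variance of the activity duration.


σ² = ((p - o) / 6)² = (p - o)² / 36
= (23 - 5)² / 36
= 18² / 36
= 324 / 36
= 9.0000


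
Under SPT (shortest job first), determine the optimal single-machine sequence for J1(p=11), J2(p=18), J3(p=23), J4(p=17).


SPT: sort by shortest processing time
  J1: p=11
  J4: p=17
  J2: p=18
  J3: p=23
Order: J1 → J4 → J2 → J3


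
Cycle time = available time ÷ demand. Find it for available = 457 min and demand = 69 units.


Cycle time = available time / demand
= 457 / 69
= 6.62 min/unit


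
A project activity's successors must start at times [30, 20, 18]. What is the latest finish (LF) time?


LF = min of all successor start times
Successors start at: [30, 20, 18]
LF = min(30, 20, 18)
= 18


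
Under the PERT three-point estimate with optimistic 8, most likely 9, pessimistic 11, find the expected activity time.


te = (o + 4m + p) / 6
= (8 + 4×9 + 11) / 6
= (8 + 36 + 11) / 6
= 55 / 6
= 9.17


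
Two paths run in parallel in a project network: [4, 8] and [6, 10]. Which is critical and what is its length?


Path A: 4 + 8 = 12
Path B: 6 + 10 = 16
Critical path = longest = max(12, 16)
= 16 (Path B)


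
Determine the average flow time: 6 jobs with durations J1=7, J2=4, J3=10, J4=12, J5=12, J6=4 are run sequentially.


Completion times:
  J1: completes at 7
  J2: completes at 11
  J3: completes at 21
  J4: completes at 33
  J5: completes at 45
  J6: completes at 49
Sum = 166
Average = 166/6
= 27.67


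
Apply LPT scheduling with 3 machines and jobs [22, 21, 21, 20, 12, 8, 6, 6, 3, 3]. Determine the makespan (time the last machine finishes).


Jobs (LPT sorted): [22, 21, 21, 20, 12, 8, 6, 6, 3, 3]
Machines: 3
  J=22 → Machine 1 (load: 0+22=22)
  J=21 → Machine 2 (load: 0+21=21)
  J=21 → Machine 3 (load: 0+21=21)
  J=20 → Machine 2 (load: 21+20=41)
  J=12 → Machine 3 (load: 21+12=33)
  J=8 → Machine 1 (load: 22+8=30)
  J=6 → Machine 1 (load: 30+6=36)
  J=6 → Machine 3 (load: 33+6=39)
  J=3 → Machine 1 (load: 36+3=39)
  J=3 → Machine 1 (load: 39+3=42)
Machine loads: [42, 41, 39]
Makespan = max = 42 time units


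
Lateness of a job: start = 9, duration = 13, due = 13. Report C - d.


Completion = 9 + 13 = 22
Lateness = C - d = 22 - 13
= 9


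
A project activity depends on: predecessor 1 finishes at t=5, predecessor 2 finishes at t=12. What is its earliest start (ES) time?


ES = max of all predecessor completion times
Predecessors: [5, 12]
ES = max(5, 12)
= 12


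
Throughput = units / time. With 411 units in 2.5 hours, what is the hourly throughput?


Throughput = units / time
= 411 / 2.5
= 164.4 units/hour


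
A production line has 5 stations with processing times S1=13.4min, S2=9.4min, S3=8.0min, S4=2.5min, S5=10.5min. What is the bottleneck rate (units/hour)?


Bottleneck = longest station time
Station times: [13.4, 9.4, 8.0, 2.5, 10.5]
Max = 13.4 min
Rate = 60 / 13.4
= 4.48 units/hour (bottleneck: 13.4min)


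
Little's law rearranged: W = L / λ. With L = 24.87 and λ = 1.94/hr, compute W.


Little's law: L = λW → W = L / λ
= 24.87 / 1.94
= 12.82 hours


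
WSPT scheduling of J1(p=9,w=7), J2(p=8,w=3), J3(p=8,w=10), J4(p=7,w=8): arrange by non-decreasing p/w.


WSPT (Smith's rule): sort by p/w ascending
  J3: p/w = 8/10 = 0.800
  J4: p/w = 7/8 = 0.875
  J1: p/w = 9/7 = 1.286
  J2: p/w = 8/3 = 2.667
Order: J3 → J4 → J1 → J2


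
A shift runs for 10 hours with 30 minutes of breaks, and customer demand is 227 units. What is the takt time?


Available = 10×60 - 30 = 570 min
Takt time = 570 / 227
= 2.51 min/unit


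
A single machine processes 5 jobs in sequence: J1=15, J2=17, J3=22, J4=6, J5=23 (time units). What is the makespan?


Sequential makespan: sum all processing times
= 15 + 17 + 22 + 6 + 23
= 83 time units


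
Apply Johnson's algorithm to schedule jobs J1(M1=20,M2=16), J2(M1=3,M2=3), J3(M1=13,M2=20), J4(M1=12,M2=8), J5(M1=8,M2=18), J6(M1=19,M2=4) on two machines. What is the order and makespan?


Johnson's rule:
Group 1 (M1≤M2, sort by M1): ['J2', 'J5', 'J3']
Group 2 (M1>M2, sort desc M2): ['J1', 'J4', 'J6']
Sequence: J2 → J5 → J3 → J1 → J4 → J6
Makespan calculation:
  J2: M1 done=3, M2 done=6
  J5: M1 done=11, M2 done=29
  J3: M1 done=24, M2 done=49
  J1: M1 done=44, M2 done=65
  J4: M1 done=56, M2 done=73
  J6: M1 done=75, M2 done=79
= Sequence: J2 → J5 → J3 → J1 → J4 → J6, Makespan: 79


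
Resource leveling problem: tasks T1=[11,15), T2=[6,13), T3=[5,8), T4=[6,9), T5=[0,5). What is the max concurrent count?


Check each time point for overlaps:
  t=6: 3 tasks active (T2, T3, T4)
Max concurrent = 3


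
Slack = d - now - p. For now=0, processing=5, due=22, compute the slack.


Slack = due - current_time - processing
= 22 - 0 - 5
= 17


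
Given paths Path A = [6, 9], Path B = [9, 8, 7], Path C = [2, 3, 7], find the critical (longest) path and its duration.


Path A: 6 + 9 = 15
Path B: 9 + 8 + 7 = 24
Path C: 2 + 3 + 7 = 12
Critical path = longest = max(15, 24, 12)
= 24 (Path B)


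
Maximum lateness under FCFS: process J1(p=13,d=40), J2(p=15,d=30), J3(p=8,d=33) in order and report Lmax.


Lateness per job (L = C - d):
  J1: C=13, d=40, L=-27
  J2: C=28, d=30, L=-2
  J3: C=36, d=33, L=3
Lmax = max(-27, -2, 3)
= 3


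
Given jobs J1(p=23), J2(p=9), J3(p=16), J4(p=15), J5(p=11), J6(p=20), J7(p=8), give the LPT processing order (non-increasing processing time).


LPT: sort by longest processing time first
  J1: p=23
  J6: p=20
  J3: p=16
  J4: p=15
  J5: p=11
  J2: p=9
  J7: p=8
Order: J1 → J6 → J3 → J4 → J5 → J2 → J7


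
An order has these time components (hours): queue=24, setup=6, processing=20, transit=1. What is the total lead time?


Lead time = queue + setup + processing + transit
= 24 + 6 + 20 + 1
= 51 hours


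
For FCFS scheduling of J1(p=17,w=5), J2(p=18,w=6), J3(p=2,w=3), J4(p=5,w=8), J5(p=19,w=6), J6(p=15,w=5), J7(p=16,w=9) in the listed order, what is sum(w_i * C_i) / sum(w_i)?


Completion times:
  J1: C=17, w×C=5×17=85
  J2: C=35, w×C=6×35=210
  J3: C=37, w×C=3×37=111
  J4: C=42, w×C=8×42=336
  J5: C=61, w×C=6×61=366
  J6: C=76, w×C=5×76=380
  J7: C=92, w×C=9×92=828
Sum w×C = 2316
Sum w = 42
Weighted avg = 2316/42
= 55.14


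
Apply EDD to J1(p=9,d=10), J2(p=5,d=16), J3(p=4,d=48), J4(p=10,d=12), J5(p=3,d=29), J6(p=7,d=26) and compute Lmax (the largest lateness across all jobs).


EDD order: J1 → J4 → J2 → J6 → J5 → J3
Completion and lateness:
  J1: C=9, d=10, L=9-10=-1
  J4: C=19, d=12, L=19-12=7
  J2: C=24, d=16, L=24-16=8
  J6: C=31, d=26, L=31-26=5
  J5: C=34, d=29, L=34-29=5
  J3: C=38, d=48, L=38-48=-10
Lmax = max(-1, 7, 8, 5, 5, -10)
= 8


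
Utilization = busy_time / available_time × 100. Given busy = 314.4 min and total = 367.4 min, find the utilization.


Utilization = busy / total × 100
= 314.4 / 367.4 × 100
= 85.6%


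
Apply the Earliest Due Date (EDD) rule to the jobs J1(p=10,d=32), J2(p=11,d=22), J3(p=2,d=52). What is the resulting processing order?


EDD: sort by earliest due date
  J2: d=22, p=11
  J1: d=32, p=10
  J3: d=52, p=2
Order: J2 → J1 → J3


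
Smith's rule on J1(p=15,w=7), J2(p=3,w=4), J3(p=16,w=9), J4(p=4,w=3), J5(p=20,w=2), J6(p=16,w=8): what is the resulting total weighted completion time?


WSPT order (by p/w): J2 → J4 → J3 → J6 → J1 → J5
  J2: C=3, w·C=4×3=12
  J4: C=7, w·C=3×7=21
  J3: C=23, w·C=9×23=207
  J6: C=39, w·C=8×39=312
  J1: C=54, w·C=7×54=378
  J5: C=74, w·C=2×74=148
Σ w·C = 1078
= 1078


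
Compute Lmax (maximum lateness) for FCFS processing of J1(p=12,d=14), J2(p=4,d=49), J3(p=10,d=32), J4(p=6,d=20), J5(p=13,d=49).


Lateness per job (L = C - d):
  J1: C=12, d=14, L=-2
  J2: C=16, d=49, L=-33
  J3: C=26, d=32, L=-6
  J4: C=32, d=20, L=12
  J5: C=45, d=49, L=-4
Lmax = max(-2, -33, -6, 12, -4)
= 12


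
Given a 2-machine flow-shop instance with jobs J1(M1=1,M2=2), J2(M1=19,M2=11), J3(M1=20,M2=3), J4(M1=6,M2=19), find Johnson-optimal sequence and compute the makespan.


Johnson's rule:
Group 1 (M1≤M2, sort by M1): ['J1', 'J4']
Group 2 (M1>M2, sort desc M2): ['J2', 'J3']
Sequence: J1 → J4 → J2 → J3
Makespan calculation:
  J1: M1 done=1, M2 done=3
  J4: M1 done=7, M2 done=26
  J2: M1 done=26, M2 done=37
  J3: M1 done=46, M2 done=49
= Sequence: J1 → J4 → J2 → J3, Makespan: 49


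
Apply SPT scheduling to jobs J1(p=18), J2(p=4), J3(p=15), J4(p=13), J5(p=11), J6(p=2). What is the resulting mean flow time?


SPT order: J6 → J2 → J5 → J4 → J3 → J1
Completion times:
  J6: C=2
  J2: C=6
  J5: C=17
  J4: C=30
  J3: C=45
  J1: C=63
Sum = 163, n = 6
Mean flow = 163/6
= 27.17


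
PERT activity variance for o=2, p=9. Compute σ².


σ² = ((p - o) / 6)² = (p - o)² / 36
= (9 - 2)² / 36
= 7² / 36
= 49 / 36
= 1.3611


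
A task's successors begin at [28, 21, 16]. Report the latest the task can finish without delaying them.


LF = min of all successor start times
Successors start at: [28, 21, 16]
LF = min(28, 21, 16)
= 16


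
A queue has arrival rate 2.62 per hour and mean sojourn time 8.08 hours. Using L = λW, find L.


Little's law: L = λ × W
= 2.62 × 8.08
= 21.17


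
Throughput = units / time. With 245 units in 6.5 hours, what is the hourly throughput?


Throughput = units / time
= 245 / 6.5
= 37.7 units/hour


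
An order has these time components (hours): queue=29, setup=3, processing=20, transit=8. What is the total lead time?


Lead time = queue + setup + processing + transit
= 29 + 3 + 20 + 8
= 60 hours


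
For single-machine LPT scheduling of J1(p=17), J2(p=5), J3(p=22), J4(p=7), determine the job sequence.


LPT: sort by longest processing time first
  J3: p=22
  J1: p=17
  J4: p=7
  J2: p=5
Order: J3 → J1 → J4 → J2


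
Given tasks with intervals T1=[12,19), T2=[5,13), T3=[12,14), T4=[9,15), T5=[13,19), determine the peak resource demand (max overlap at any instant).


Check each time point for overlaps:
  t=12: 4 tasks active (T1, T2, T3, T4)
Max concurrent = 4


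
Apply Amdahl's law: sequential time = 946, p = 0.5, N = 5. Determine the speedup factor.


Amdahl's law: T_p = T × ((1-p) + p/N)
= 946 × ((1-0.5) + 0.5/5)
= 946 × (0.50 + 0.1000)
= 946 × 0.6000
= 567.60
Speedup = 946/567.60
= 1.67×


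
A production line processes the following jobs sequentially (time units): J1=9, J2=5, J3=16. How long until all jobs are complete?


Sequential makespan: sum all processing times
= 9 + 5 + 16
= 30 time units


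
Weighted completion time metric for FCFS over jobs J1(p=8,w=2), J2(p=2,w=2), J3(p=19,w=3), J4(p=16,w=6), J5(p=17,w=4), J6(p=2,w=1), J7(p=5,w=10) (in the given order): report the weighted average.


Completion times:
  J1: C=8, w×C=2×8=16
  J2: C=10, w×C=2×10=20
  J3: C=29, w×C=3×29=87
  J4: C=45, w×C=6×45=270
  J5: C=62, w×C=4×62=248
  J6: C=64, w×C=1×64=64
  J7: C=69, w×C=10×69=690
Sum w×C = 1395
Sum w = 28
Weighted avg = 1395/28
= 49.82


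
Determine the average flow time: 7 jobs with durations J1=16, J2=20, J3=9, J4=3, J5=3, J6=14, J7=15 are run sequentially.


Completion times:
  J1: completes at 16
  J2: completes at 36
  J3: completes at 45
  J4: completes at 48
  J5: completes at 51
  J6: completes at 65
  J7: completes at 80
Sum = 341
Average = 341/7
= 48.71


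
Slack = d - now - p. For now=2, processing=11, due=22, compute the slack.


Slack = due - current_time - processing
= 22 - 2 - 11
= 9


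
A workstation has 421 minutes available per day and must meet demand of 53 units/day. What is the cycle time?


Cycle time = available time / demand
= 421 / 53
= 7.94 min/unit


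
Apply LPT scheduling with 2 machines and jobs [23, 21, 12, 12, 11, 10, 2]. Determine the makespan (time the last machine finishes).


Jobs (LPT sorted): [23, 21, 12, 12, 11, 10, 2]
Machines: 2
  J=23 → Machine 1 (load: 0+23=23)
  J=21 → Machine 2 (load: 0+21=21)
  J=12 → Machine 2 (load: 21+12=33)
  J=12 → Machine 1 (load: 23+12=35)
  J=11 → Machine 2 (load: 33+11=44)
  J=10 → Machine 1 (load: 35+10=45)
  J=2 → Machine 2 (load: 44+2=46)
Machine loads: [45, 46]
Makespan = max = 46 time units


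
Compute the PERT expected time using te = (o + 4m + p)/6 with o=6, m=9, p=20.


te = (o + 4m + p) / 6
= (6 + 4×9 + 20) / 6
= (6 + 36 + 20) / 6
= 62 / 6
= 10.33


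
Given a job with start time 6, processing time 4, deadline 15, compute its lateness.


Completion = 6 + 4 = 10
Lateness = C - d = 10 - 15
= -5


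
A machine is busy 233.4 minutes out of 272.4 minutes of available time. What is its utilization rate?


Utilization = busy / total × 100
= 233.4 / 272.4 × 100
= 85.7%


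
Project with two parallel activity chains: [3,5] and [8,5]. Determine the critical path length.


Path A: 3 + 5 = 8
Path B: 8 + 5 = 13
Critical path = longest = max(8, 13)
= 13 (Path B)


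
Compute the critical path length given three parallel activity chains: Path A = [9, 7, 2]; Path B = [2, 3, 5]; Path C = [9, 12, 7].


Path A: 9 + 7 + 2 = 18
Path B: 2 + 3 + 5 = 10
Path C: 9 + 12 + 7 = 28
Critical path = longest = max(18, 10, 28)
= 28 (Path C)


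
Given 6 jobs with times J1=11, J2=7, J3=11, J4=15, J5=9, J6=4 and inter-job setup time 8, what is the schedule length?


Makespan = Σ processing + (n-1) × setup
= (11 + 7 + 11 + 15 + 9 + 4) + (6-1)×8
= 57 + 40
= 97 time units


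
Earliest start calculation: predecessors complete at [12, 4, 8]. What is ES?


ES = max of all predecessor completion times
Predecessors: [12, 4, 8]
ES = max(12, 4, 8)
= 12


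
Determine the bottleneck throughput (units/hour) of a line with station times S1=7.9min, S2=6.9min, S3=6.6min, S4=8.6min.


Bottleneck = longest station time
Station times: [7.9, 6.9, 6.6, 8.6]
Max = 8.6 min
Rate = 60 / 8.6
= 6.98 units/hour (bottleneck: 8.6min)


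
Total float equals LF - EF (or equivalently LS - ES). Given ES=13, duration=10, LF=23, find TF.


EF = ES + duration = 13 + 10 = 23
LS = LF - duration = 23 - 10 = 13
Total Float = LF - EF = 23 - 23
(or LS - ES = 13 - 13)
= 0


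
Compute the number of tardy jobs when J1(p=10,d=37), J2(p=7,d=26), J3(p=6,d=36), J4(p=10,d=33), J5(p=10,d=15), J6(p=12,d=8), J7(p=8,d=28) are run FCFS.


Completion vs due date:
  J1: C=10, d=37 → on time
  J2: C=17, d=26 → on time
  J3: C=23, d=36 → on time
  J4: C=33, d=33 → on time
  J5: C=43, d=15 → TARDY
  J6: C=55, d=8 → TARDY
  J7: C=63, d=28 → TARDY
Tardy jobs: J5, J6, J7
Count = 3


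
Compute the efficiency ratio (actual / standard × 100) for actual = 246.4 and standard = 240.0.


Efficiency = (actual / standard) × 100
= (246.4 / 240.0) × 100
= 102.7%


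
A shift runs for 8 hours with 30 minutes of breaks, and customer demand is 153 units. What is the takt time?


Available = 8×60 - 30 = 450 min
Takt time = 450 / 153
= 2.94 min/unit


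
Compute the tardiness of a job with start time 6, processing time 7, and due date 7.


Completion = start + processing = 6 + 7 = 13
Tardiness = max(0, C - d) = max(0, 13 - 7)
= max(0, 6)
= 6


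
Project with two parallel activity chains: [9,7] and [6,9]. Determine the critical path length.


Path A: 9 + 7 = 16
Path B: 6 + 9 = 15
Critical path = longest = max(16, 15)
= 16 (Path A)


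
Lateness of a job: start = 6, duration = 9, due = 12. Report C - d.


Completion = 6 + 9 = 15
Lateness = C - d = 15 - 12
= 3


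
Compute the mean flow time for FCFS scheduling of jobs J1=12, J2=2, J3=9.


Completion times:
  J1: completes at 12
  J2: completes at 14
  J3: completes at 23
Sum = 49
Average = 49/3
= 16.33


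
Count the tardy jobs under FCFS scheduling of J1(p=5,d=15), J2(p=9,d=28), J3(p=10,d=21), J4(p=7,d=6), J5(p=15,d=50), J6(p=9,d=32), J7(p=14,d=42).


Completion vs due date:
  J1: C=5, d=15 → on time
  J2: C=14, d=28 → on time
  J3: C=24, d=21 → TARDY
  J4: C=31, d=6 → TARDY
  J5: C=46, d=50 → on time
  J6: C=55, d=32 → TARDY
  J7: C=69, d=42 → TARDY
Tardy jobs: J3, J4, J6, J7
Count = 4


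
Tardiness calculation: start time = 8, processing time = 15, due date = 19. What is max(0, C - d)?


Completion = start + processing = 8 + 15 = 23
Tardiness = max(0, C - d) = max(0, 23 - 19)
= max(0, 4)
= 4


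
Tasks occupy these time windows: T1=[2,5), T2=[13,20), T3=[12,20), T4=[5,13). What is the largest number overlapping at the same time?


Check each time point for overlaps:
  t=12: 2 tasks active (T3, T4)
Max concurrent = 2


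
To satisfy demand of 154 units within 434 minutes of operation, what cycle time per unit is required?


Cycle time = available time / demand
= 434 / 154
= 2.82 min/unit


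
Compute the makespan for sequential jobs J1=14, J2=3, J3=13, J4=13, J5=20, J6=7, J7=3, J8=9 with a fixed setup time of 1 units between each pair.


Makespan = Σ processing + (n-1) × setup
= (14 + 3 + 13 + 13 + 20 + 7 + 3 + 9) + (8-1)×1
= 82 + 7
= 89 time units


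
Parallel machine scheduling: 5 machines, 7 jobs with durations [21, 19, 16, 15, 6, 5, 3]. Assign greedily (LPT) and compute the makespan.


Jobs (LPT sorted): [21, 19, 16, 15, 6, 5, 3]
Machines: 5
  J=21 → Machine 1 (load: 0+21=21)
  J=19 → Machine 2 (load: 0+19=19)
  J=16 → Machine 3 (load: 0+16=16)
  J=15 → Machine 4 (load: 0+15=15)
  J=6 → Machine 5 (load: 0+6=6)
  J=5 → Machine 5 (load: 6+5=11)
  J=3 → Machine 5 (load: 11+3=14)
Machine loads: [21, 19, 16, 15, 14]
Makespan = max = 21 time units


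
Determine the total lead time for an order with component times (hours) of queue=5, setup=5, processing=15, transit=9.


Lead time = queue + setup + processing + transit
= 5 + 5 + 15 + 9
= 34 hours


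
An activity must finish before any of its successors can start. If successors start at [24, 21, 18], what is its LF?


LF = min of all successor start times
Successors start at: [24, 21, 18]
LF = min(24, 21, 18)
= 18


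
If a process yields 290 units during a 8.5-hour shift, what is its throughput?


Throughput = units / time
= 290 / 8.5
= 34.1 units/hour


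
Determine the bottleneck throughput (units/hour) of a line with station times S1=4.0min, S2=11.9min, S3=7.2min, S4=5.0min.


Bottleneck = longest station time
Station times: [4.0, 11.9, 7.2, 5.0]
Max = 11.9 min
Rate = 60 / 11.9
= 5.04 units/hour (bottleneck: 11.9min)


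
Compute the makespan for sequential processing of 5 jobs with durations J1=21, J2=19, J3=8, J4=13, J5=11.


Sequential makespan: sum all processing times
= 21 + 19 + 8 + 13 + 11
= 72 time units


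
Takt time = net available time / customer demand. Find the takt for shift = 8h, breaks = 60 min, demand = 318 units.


Available = 8×60 - 60 = 420 min
Takt time = 420 / 318
= 1.32 min/unit


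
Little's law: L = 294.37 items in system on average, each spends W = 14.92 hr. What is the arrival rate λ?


Little's law: L = λW → λ = L / W
= 294.37 / 14.92
= 19.73 per hour


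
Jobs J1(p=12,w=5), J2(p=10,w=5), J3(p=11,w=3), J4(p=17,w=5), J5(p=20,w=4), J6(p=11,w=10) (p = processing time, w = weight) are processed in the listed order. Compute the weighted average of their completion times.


Completion times:
  J1: C=12, w×C=5×12=60
  J2: C=22, w×C=5×22=110
  J3: C=33, w×C=3×33=99
  J4: C=50, w×C=5×50=250
  J5: C=70, w×C=4×70=280
  J6: C=81, w×C=10×81=810
Sum w×C = 1609
Sum w = 32
Weighted avg = 1609/32
= 50.28


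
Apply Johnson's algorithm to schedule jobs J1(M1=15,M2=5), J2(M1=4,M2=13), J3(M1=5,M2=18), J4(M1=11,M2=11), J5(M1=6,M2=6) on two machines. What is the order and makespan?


Johnson's rule:
Group 1 (M1≤M2, sort by M1): ['J2', 'J3', 'J5', 'J4']
Group 2 (M1>M2, sort desc M2): ['J1']
Sequence: J2 → J3 → J5 → J4 → J1
Makespan calculation:
  J2: M1 done=4, M2 done=17
  J3: M1 done=9, M2 done=35
  J5: M1 done=15, M2 done=41
  J4: M1 done=26, M2 done=52
  J1: M1 done=41, M2 done=57
= Sequence: J2 → J3 → J5 → J4 → J1, Makespan: 57


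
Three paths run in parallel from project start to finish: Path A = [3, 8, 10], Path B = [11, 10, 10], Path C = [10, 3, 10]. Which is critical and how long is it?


Path A: 3 + 8 + 10 = 21
Path B: 11 + 10 + 10 = 31
Path C: 10 + 3 + 10 = 23
Critical path = longest = max(21, 31, 23)
= 31 (Path B)


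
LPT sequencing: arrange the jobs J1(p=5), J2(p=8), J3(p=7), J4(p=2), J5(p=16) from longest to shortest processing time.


LPT: sort by longest processing time first
  J5: p=16
  J2: p=8
  J3: p=7
  J1: p=5
  J4: p=2
Order: J5 → J2 → J3 → J1 → J4


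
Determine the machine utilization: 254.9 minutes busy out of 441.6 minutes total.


Utilization = busy / total × 100
= 254.9 / 441.6 × 100
= 57.7%


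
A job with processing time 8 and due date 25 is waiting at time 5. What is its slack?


Slack = due - current_time - processing
= 25 - 5 - 8
= 12


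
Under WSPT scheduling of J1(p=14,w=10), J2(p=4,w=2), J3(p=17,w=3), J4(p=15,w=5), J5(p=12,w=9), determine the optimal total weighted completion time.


WSPT order (by p/w): J5 → J1 → J2 → J4 → J3
  J5: C=12, w·C=9×12=108
  J1: C=26, w·C=10×26=260
  J2: C=30, w·C=2×30=60
  J4: C=45, w·C=5×45=225
  J3: C=62, w·C=3×62=186
Σ w·C = 839
= 839


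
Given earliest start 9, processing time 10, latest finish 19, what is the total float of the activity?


EF = ES + duration = 9 + 10 = 19
LS = LF - duration = 19 - 10 = 9
Total Float = LF - EF = 19 - 19
(or LS - ES = 9 - 9)
= 0


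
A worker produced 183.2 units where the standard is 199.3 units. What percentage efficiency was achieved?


Efficiency = (actual / standard) × 100
= (183.2 / 199.3) × 100
= 91.9%


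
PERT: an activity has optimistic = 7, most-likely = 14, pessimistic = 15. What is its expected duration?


te = (o + 4m + p) / 6
= (7 + 4×14 + 15) / 6
= (7 + 56 + 15) / 6
= 78 / 6
= 13.00
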